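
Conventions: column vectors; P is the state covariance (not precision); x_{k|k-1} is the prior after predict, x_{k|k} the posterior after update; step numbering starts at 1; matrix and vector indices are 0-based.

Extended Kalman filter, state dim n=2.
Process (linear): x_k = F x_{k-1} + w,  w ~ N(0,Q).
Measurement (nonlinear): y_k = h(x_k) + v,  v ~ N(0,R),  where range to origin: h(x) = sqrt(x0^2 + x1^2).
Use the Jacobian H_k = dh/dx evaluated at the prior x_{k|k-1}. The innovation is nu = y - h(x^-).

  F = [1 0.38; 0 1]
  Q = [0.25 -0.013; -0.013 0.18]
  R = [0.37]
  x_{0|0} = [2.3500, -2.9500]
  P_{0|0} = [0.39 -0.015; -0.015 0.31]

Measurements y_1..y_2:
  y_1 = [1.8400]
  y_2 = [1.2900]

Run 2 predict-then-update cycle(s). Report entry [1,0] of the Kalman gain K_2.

K[1,0] = -0.5535

step 1: x^-=[1.2290, -2.9500]  P^-=[0.6734 0.0898; 0.0898 0.4900]  H_jac=[0.3846 -0.9231]  S=[0.8234]  K=[0.2138; -0.5074]  nu=[-1.3558]  x^+=[0.9391, -2.2621]  P^+=[0.6357 0.1791; 0.1791 0.2780]
step 2: x^-=[0.0795, -2.2621]  P^-=[1.0620 0.2718; 0.2718 0.4580]  H_jac=[0.0351 -0.9994]  S=[0.8097]  K=[-0.2894; -0.5535]  nu=[-0.9735]  x^+=[0.3612, -1.7232]  P^+=[0.9942 0.1421; 0.1421 0.2099]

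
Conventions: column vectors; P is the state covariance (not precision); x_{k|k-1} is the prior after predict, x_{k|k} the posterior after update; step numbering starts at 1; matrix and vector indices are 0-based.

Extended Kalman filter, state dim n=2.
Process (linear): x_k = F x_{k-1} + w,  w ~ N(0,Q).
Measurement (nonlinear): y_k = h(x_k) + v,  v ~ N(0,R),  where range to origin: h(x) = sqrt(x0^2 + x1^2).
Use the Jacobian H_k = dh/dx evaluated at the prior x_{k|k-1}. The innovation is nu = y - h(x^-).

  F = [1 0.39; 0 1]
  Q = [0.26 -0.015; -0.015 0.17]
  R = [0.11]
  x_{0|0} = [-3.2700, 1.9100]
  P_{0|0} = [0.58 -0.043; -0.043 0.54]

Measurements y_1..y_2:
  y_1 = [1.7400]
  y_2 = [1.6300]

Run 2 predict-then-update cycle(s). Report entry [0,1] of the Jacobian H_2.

step 1: x^-=[-2.5251, 1.9100]  P^-=[0.8886 0.1526; 0.1526 0.7100]  H_jac=[-0.7975 0.6033]  S=[0.7868]  K=[-0.7838; 0.3897]  nu=[-1.4261]  x^+=[-1.4074, 1.3542]  P^+=[0.4053 0.3929; 0.3929 0.5905]
step 2: x^-=[-0.8792, 1.3542]  P^-=[1.0616 0.6082; 0.6082 0.7605]  H_jac=[-0.5445 0.8387]  S=[0.4042]  K=[-0.1681; 0.7587]  nu=[0.0154]  x^+=[-0.8818, 1.3659]  P^+=[1.0502 0.6598; 0.6598 0.5279]

H_jac[0,1] = 0.8387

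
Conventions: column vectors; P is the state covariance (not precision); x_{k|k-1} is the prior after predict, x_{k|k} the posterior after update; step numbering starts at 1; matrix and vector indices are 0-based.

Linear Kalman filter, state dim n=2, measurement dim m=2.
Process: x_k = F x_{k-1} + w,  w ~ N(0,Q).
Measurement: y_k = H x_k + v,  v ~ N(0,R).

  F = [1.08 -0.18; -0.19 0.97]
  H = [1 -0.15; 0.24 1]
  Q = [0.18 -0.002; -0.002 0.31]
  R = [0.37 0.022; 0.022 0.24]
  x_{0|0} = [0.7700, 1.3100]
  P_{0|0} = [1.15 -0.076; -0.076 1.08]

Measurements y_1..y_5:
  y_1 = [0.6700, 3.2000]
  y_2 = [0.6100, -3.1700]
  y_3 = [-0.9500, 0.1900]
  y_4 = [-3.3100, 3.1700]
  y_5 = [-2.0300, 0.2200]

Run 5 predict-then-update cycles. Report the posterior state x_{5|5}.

step 1: x^-=[0.5958, 1.1244]  P^-=[1.5859 -0.5088; -0.5088 1.3957]  S=[2.1399 -0.2972; -0.2972 1.4828]  K=[0.7867 0.0712; -0.2225 0.8143]  nu=[0.2429, 1.9326]  x^+=[0.9245, 2.6441]  P^+=[0.2874 -0.0346; -0.0346 0.1988]
step 2: x^-=[0.5225, 2.3891]  P^-=[0.5352 -0.1331; -0.1331 0.5202]  S=[0.9568 -0.0559; -0.0559 0.7271]  K=[0.5824 0.0384; -0.1823 0.6575]  nu=[0.4458, -5.6845]  x^+=[0.5642, -1.4295]  P^+=[0.2120 -0.0289; -0.0289 0.1607]
step 3: x^-=[0.8666, -1.4938]  P^-=[0.4437 -0.1048; -0.1048 0.4795]  S=[0.8559 -0.0445; -0.0445 0.6948]  K=[0.5387 0.0369; -0.1731 0.6429]  nu=[-2.0407, 1.4759]  x^+=[-0.1782, -0.1918]  P^+=[0.1962 -0.0264; -0.0264 0.1568]
step 4: x^-=[-0.1579, -0.1522]  P^-=[0.4241 -0.0982; -0.0982 0.4744]  S=[0.8343 -0.0420; -0.0420 0.6917]  K=[0.5279 0.0373; -0.1707 0.6414]  nu=[-3.1749, 3.3601]  x^+=[-1.7087, 2.5448]  P^+=[0.1923 -0.0256; -0.0256 0.1563]
step 5: x^-=[-2.3035, 2.7931]  P^-=[0.4193 -0.0964; -0.0964 0.4735]  S=[0.8289 -0.0413; -0.0413 0.6913]  K=[0.5252 0.0375; -0.1700 0.6412]  nu=[0.6924, -2.0203]  x^+=[-2.0155, 1.3799]  P^+=[0.1913 -0.0254; -0.0254 0.1562]

x_post = [-2.0155, 1.3799]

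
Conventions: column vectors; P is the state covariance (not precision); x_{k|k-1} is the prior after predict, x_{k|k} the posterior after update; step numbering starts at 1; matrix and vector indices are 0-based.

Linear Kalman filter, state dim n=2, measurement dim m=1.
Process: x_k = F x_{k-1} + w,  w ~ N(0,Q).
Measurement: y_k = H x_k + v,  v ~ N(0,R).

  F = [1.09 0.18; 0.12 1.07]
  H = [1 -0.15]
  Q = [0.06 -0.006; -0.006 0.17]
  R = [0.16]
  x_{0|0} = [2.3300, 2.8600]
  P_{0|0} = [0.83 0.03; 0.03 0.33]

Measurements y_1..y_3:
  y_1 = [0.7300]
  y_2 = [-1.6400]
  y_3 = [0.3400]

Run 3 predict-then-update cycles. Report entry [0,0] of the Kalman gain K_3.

K[0,0] = 0.6553

step 1: x^-=[3.0545, 3.3398]  P^-=[1.0686 0.2018; 0.2018 0.5675]  S=[1.1808]  K=[0.8793; 0.0988]  nu=[-1.8235]  x^+=[1.4510, 3.1597]  P^+=[0.1556 0.0992; 0.0992 0.5560]
step 2: x^-=[2.1504, 3.5550]  P^-=[0.3018 0.2393; 0.2393 0.8342]  S=[0.4088]  K=[0.6505; 0.2792]  nu=[-3.2571]  x^+=[0.0318, 2.6456]  P^+=[0.1288 0.1650; 0.1650 0.8024]
step 3: x^-=[0.5108, 2.8346]  P^-=[0.3038 0.3614; 0.3614 1.1329]  S=[0.3809]  K=[0.6553; 0.5028]  nu=[0.2544]  x^+=[0.6775, 2.9625]  P^+=[0.1402 0.2359; 0.2359 1.0366]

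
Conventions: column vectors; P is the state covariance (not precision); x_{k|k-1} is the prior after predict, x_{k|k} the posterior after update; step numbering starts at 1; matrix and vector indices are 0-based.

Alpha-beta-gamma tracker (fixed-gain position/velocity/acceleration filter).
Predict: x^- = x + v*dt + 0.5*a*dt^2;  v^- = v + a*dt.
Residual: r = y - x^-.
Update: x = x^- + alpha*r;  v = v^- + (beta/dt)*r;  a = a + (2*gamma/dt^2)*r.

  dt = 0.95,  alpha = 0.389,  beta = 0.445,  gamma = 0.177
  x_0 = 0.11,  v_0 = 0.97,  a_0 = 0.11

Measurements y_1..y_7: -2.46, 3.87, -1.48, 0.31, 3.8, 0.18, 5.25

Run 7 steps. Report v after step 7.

step 1: x_pred=1.0811  r=-3.5411  x^+=-0.2964  v^+=-0.5842  a^+=-1.2790
step 2: x_pred=-1.4285  r=5.2985  x^+=0.6326  v^+=0.6827  a^+=0.7993
step 3: x_pred=1.6418  r=-3.1218  x^+=0.4274  v^+=-0.0203  a^+=-0.4252
step 4: x_pred=0.2163  r=0.0937  x^+=0.2527  v^+=-0.3803  a^+=-0.3884
step 5: x_pred=-0.2838  r=4.0838  x^+=1.3048  v^+=1.1636  a^+=1.2134
step 6: x_pred=2.9578  r=-2.7778  x^+=1.8772  v^+=1.0152  a^+=0.1239
step 7: x_pred=2.8976  r=2.3524  x^+=3.8127  v^+=2.2348  a^+=1.0466

v_post = 2.2348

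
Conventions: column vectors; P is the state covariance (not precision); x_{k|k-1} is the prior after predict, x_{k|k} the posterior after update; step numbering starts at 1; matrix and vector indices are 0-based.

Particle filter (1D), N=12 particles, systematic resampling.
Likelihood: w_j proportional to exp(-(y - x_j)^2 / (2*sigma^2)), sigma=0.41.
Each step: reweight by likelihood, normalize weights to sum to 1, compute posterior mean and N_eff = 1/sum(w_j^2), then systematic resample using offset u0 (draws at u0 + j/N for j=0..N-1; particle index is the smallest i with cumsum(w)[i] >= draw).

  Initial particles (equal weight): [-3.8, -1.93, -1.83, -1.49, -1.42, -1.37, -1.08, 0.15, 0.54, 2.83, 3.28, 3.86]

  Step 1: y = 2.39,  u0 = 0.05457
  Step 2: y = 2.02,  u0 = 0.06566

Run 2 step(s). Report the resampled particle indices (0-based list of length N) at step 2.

resampled_idx = [0, 1, 2, 3, 4, 4, 5, 6, 7, 8, 9, 9]

step 1: w=[0.0000, 0.0000, 0.0000, 0.0000, 0.0000, 0.0000, 0.0000, 0.0000, 0.0001, 0.8536, 0.1439, 0.0025]  mean=2.8972  Neff=1.3346  idx=[9, 9, 9, 9, 9, 9, 9, 9, 9, 9, 10, 10]
step 2: w=[0.0988, 0.0988, 0.0988, 0.0988, 0.0988, 0.0988, 0.0988, 0.0988, 0.0988, 0.0988, 0.0062, 0.0062]  mean=2.8356  Neff=10.2440  idx=[0, 1, 2, 3, 4, 4, 5, 6, 7, 8, 9, 9]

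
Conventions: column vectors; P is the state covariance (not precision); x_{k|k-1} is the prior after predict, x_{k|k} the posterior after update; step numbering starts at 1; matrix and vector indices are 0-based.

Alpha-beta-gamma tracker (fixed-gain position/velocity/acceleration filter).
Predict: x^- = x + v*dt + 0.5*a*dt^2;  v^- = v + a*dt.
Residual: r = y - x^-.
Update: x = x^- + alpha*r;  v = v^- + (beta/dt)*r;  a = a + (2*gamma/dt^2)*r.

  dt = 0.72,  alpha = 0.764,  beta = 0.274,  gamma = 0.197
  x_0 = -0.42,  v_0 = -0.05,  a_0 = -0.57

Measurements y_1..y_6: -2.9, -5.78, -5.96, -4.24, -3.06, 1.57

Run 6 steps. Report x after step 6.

x_post = 0.7414

step 1: x_pred=-0.6037  r=-2.2963  x^+=-2.3581  v^+=-1.3343  a^+=-2.3152
step 2: x_pred=-3.9189  r=-1.8611  x^+=-5.3408  v^+=-3.7095  a^+=-3.7298
step 3: x_pred=-8.9784  r=3.0184  x^+=-6.6723  v^+=-5.2463  a^+=-1.4357
step 4: x_pred=-10.8218  r=6.5818  x^+=-5.7933  v^+=-3.7752  a^+=3.5666
step 5: x_pred=-7.5870  r=4.5270  x^+=-4.1284  v^+=0.5155  a^+=7.0073
step 6: x_pred=-1.9409  r=3.5109  x^+=0.7414  v^+=6.8969  a^+=9.6757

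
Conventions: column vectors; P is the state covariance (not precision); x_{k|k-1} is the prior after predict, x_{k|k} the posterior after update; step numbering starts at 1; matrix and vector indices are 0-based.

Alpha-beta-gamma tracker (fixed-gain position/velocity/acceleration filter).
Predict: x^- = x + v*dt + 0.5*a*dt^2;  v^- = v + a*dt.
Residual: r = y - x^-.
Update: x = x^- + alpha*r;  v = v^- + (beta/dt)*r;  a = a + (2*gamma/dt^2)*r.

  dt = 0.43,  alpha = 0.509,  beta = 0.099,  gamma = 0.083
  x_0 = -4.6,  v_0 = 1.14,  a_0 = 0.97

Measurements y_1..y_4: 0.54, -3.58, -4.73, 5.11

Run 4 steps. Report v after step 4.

v_post = 4.1441

step 1: x_pred=-4.0201  r=4.5601  x^+=-1.6990  v^+=2.6070  a^+=5.0640
step 2: x_pred=-0.1098  r=-3.4702  x^+=-1.8762  v^+=3.9856  a^+=1.9486
step 3: x_pred=0.0178  r=-4.7478  x^+=-2.3988  v^+=3.7304  a^+=-2.3139
step 4: x_pred=-1.0087  r=6.1187  x^+=2.1057  v^+=4.1441  a^+=3.1794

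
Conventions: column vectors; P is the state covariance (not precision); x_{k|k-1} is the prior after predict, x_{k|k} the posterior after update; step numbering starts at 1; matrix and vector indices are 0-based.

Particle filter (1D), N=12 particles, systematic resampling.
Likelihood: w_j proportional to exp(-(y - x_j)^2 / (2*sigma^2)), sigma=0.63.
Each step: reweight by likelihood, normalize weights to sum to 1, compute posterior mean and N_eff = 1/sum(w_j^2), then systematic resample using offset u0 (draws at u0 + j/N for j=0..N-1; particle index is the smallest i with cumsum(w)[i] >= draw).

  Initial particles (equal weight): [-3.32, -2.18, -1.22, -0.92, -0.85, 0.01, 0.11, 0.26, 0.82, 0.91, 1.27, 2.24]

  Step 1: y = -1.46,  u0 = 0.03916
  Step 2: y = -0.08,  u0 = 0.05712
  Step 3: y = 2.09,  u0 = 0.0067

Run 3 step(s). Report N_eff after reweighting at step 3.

N_eff = 3.0477

step 1: w=[0.0044, 0.1783, 0.3187, 0.2373, 0.2144, 0.0225, 0.0154, 0.0082, 0.0005, 0.0003, 0.0000, 0.0000]  mean=-1.1879  Neff=4.2292  idx=[1, 1, 2, 2, 2, 2, 3, 3, 3, 4, 4, 5]
step 2: w=[0.0010, 0.0010, 0.0492, 0.0492, 0.0492, 0.0492, 0.1039, 0.1039, 0.1039, 0.1198, 0.1198, 0.2502]  mean=-0.7320  Neff=7.5004  idx=[3, 4, 6, 7, 7, 8, 9, 10, 10, 11, 11, 11]
step 3: w=[0.0001, 0.0001, 0.0009, 0.0009, 0.0009, 0.0009, 0.0014, 0.0014, 0.0014, 0.3307, 0.3307, 0.3307]  mean=0.0029  Neff=3.0477  idx=[8, 9, 9, 9, 10, 10, 10, 10, 11, 11, 11, 11]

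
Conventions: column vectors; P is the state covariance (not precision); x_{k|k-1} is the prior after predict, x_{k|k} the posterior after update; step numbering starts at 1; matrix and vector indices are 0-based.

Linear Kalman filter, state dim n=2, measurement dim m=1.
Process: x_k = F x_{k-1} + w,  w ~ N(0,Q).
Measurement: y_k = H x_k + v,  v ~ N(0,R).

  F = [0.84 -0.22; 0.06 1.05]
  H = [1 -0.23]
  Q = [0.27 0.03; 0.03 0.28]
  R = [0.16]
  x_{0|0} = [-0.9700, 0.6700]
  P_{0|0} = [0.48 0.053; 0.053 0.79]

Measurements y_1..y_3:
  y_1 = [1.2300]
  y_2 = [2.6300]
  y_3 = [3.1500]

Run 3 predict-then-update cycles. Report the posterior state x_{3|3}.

x_post = [2.4279, -2.0590]

step 1: x^-=[-0.9622, 0.6453]  P^-=[0.6273 -0.0823; -0.0823 1.1594]  S=[0.8865]  K=[0.7290; -0.3936]  nu=[2.3406]  x^+=[0.7441, -0.2759]  P^+=[0.1562 0.1721; 0.1721 1.0221]
step 2: x^-=[0.6857, -0.2451]  P^-=[0.3661 -0.0487; -0.0487 1.4291]  S=[0.6241]  K=[0.6045; -0.6047]  nu=[1.8879]  x^+=[1.8271, -1.3867]  P^+=[0.1380 0.1794; 0.1794 1.2009]
step 3: x^-=[1.8398, -1.3464]  P^-=[0.3592 -0.0845; -0.0845 1.6271]  S=[0.6441]  K=[0.5878; -0.7122]  nu=[1.0005]  x^+=[2.4279, -2.0590]  P^+=[0.1366 0.1851; 0.1851 1.3003]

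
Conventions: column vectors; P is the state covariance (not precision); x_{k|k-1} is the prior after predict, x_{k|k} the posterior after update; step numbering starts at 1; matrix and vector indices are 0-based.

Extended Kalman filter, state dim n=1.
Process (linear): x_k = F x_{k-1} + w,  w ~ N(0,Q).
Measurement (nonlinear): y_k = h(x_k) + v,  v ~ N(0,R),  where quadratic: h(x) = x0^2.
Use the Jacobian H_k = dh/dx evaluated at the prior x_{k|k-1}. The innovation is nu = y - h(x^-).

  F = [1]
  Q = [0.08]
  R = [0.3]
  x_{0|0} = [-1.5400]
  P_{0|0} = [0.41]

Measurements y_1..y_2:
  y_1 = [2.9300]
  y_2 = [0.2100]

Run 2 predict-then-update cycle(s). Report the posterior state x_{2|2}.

x_post = [-1.0669]

step 1: x^-=[-1.5400]  P^-=[0.4900]  H_jac=[-3.0800]  S=[4.9483]  K=[-0.3050]  nu=[0.5584]  x^+=[-1.7103]  P^+=[0.0297]
step 2: x^-=[-1.7103]  P^-=[0.1097]  H_jac=[-3.4206]  S=[1.5836]  K=[-0.2370]  nu=[-2.7152]  x^+=[-1.0669]  P^+=[0.0208]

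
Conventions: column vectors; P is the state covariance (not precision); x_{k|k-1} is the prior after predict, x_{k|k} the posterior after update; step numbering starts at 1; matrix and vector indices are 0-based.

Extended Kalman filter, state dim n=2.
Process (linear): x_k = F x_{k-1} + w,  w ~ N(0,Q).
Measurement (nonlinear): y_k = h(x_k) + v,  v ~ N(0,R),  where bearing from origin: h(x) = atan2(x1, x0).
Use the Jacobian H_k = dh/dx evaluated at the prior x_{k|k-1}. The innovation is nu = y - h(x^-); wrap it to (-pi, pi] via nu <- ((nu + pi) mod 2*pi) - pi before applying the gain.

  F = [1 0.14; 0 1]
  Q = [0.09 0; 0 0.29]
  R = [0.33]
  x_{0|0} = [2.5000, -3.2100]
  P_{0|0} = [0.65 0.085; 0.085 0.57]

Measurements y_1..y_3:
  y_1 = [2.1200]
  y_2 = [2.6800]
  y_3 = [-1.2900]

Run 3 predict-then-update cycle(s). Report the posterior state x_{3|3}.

x_post = [1.5662, -4.0181]

step 1: x^-=[2.0506, -3.2100]  P^-=[0.7750 0.1648; 0.1648 0.8600]  H_jac=[0.2212 0.1413]  S=[0.3954]  K=[0.4925; 0.3996]  nu=[3.1223]  x^+=[3.5884, -1.9623]  P^+=[0.6791 0.0870; 0.0870 0.7969]
step 2: x^-=[3.3136, -1.9623]  P^-=[0.8090 0.1985; 0.1985 1.0869]  H_jac=[0.1323 0.2234]  S=[0.4102]  K=[0.3691; 0.6561]  nu=[-3.0685]  x^+=[2.1809, -3.9756]  P^+=[0.7531 0.0992; 0.0992 0.9103]
step 3: x^-=[1.6244, -3.9756]  P^-=[0.8888 0.2266; 0.2266 1.2003]  H_jac=[0.2156 0.0881]  S=[0.3892]  K=[0.5435; 0.3971]  nu=[-0.1071]  x^+=[1.5662, -4.0181]  P^+=[0.7738 0.1426; 0.1426 1.1389]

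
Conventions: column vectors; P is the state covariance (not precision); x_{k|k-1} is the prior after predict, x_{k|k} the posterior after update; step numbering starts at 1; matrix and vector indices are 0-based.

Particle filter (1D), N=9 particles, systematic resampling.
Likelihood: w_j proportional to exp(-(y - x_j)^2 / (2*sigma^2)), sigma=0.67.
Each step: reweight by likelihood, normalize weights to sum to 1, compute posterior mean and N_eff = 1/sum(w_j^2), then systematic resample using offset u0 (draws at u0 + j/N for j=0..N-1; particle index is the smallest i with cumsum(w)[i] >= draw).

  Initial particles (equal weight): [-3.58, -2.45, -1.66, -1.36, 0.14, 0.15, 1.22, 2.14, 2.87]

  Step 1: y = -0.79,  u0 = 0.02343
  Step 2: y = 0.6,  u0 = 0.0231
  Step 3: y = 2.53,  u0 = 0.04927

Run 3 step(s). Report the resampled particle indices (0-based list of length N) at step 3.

resampled_idx = [0, 1, 2, 3, 4, 5, 6, 7, 8]

step 1: w=[0.0001, 0.0239, 0.2219, 0.3590, 0.1967, 0.1927, 0.0057, 0.0000, 0.0000]  mean=-0.8520  Neff=3.9293  idx=[1, 2, 2, 3, 3, 3, 4, 4, 5]
step 2: w=[0.0000, 0.0014, 0.0014, 0.0057, 0.0057, 0.0057, 0.3256, 0.3256, 0.3289]  mean=0.1125  Neff=3.1222  idx=[6, 6, 6, 7, 7, 7, 8, 8, 8]
step 3: w=[0.1091, 0.1091, 0.1091, 0.1091, 0.1091, 0.1091, 0.1151, 0.1151, 0.1151]  mean=0.1435  Neff=8.9943  idx=[0, 1, 2, 3, 4, 5, 6, 7, 8]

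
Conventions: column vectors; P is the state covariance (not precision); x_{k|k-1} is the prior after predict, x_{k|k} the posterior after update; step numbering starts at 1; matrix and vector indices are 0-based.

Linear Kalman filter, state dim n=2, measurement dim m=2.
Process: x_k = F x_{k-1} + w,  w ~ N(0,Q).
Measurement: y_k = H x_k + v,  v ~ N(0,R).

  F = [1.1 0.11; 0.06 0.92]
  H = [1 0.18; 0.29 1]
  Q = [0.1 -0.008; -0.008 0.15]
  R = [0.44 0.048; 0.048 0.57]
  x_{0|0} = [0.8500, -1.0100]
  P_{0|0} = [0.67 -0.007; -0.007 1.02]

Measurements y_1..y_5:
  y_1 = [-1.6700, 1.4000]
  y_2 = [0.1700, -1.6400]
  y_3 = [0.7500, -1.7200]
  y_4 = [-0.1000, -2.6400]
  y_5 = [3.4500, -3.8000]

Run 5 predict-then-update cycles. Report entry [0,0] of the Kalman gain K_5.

step 1: x^-=[0.8239, -0.8782]  P^-=[0.9213 0.1323; 0.1323 1.0150]  S=[1.4419 0.6371; 0.6371 1.7392]  K=[0.6610 -0.0124; -0.0586 0.6271]  nu=[-2.3358, 2.0393]  x^+=[-0.7455, 0.5376]  P^+=[0.3016 -0.0628; -0.0628 0.3729]
step 2: x^-=[-0.7609, 0.4499]  P^-=[0.4542 -0.0143; -0.0143 0.4597]  S=[0.9039 0.2474; 0.2474 1.0596]  K=[0.5013 -0.0063; -0.0448 0.4404]  nu=[0.8499, -1.8692]  x^+=[-0.3231, -0.4115]  P^+=[0.2285 -0.0458; -0.0458 0.2622]
step 3: x^-=[-0.4006, -0.3979]  P^-=[0.3686 -0.0130; -0.0130 0.3677]  S=[0.8158 0.2074; 0.2074 0.9611]  K=[0.4487 0.0009; -0.0329 0.3857]  nu=[1.2223, -1.2059]  x^+=[0.1468, -0.9032]  P^+=[0.2042 -0.0372; -0.0372 0.2291]
step 4: x^-=[0.0621, -0.8222]  P^-=[0.3408 -0.0092; -0.0092 0.3405]  S=[0.7885 0.1984; 0.1984 0.9338]  K=[0.4289 0.0048; -0.0264 0.3674]  nu=[-0.0141, -1.8358]  x^+=[0.0472, -1.4963]  P^+=[0.1949 -0.0332; -0.0332 0.2178]
step 5: x^-=[-0.1127, -1.3737]  P^-=[0.3305 -0.0069; -0.0069 0.3314]  S=[0.7787 0.1962; 0.1962 0.9251]  K=[0.4211 0.0068; -0.0232 0.3609]  nu=[3.8100, -2.3936]  x^+=[1.4752, -2.3261]  P^+=[0.1912 -0.0314; -0.0314 0.2137]

K[0,0] = 0.4211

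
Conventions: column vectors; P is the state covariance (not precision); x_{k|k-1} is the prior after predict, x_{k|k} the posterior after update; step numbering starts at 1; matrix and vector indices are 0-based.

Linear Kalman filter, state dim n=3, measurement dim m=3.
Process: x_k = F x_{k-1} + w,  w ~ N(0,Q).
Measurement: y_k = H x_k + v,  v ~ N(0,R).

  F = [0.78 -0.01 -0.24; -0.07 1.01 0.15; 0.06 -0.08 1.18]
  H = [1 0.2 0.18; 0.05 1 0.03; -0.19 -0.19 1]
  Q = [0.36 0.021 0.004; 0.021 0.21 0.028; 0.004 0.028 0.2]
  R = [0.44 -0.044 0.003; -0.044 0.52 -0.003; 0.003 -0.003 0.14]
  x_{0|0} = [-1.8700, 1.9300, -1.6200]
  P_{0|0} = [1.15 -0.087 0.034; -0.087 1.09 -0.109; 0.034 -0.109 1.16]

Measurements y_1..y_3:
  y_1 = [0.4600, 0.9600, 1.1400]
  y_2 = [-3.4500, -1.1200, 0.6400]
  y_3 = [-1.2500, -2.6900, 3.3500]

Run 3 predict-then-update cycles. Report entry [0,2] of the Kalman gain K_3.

K[0,2] = -0.1408

step 1: x^-=[-1.0891, 1.8372, -2.1782]  P^-=[1.1147 -0.1320 -0.2343; -0.1320 1.3322 0.0036; -0.2343 0.0036 1.8525]  S=[1.5311 0.1464 -0.1216; 0.1464 1.8430 -0.1916; -0.1216 -0.1916 2.1590]  K=[0.6811 -0.1167 -0.1670; 0.0168 0.7139 -0.0397; 0.1259 0.1088 0.8951]  nu=[1.5737, -0.7574, 3.4603]  x^+=[-0.5067, 1.1857, 1.0348]  P^+=[0.3221 -0.1068 0.0199; -0.1068 0.3746 0.0432; 0.0199 0.0432 0.1374]
step 2: x^-=[-0.6555, 1.3883, 1.0958]  P^-=[0.5583 -0.0974 0.0056; -0.0974 0.6246 0.0632; 0.0056 0.0632 0.3905]  S=[1.0036 0.0245 -0.0185; 0.0245 1.1404 -0.0328; -0.0185 -0.0328 0.5401]  K=[0.5373 -0.0763 -0.1381; 0.0248 0.5436 -0.0347; 0.0991 0.0841 0.7074]  nu=[-3.2694, -2.5084, -0.3166]  x^+=[-2.1768, -0.0453, 0.3368]  P^+=[0.2517 -0.0760 0.0159; -0.0760 0.2845 0.0332; 0.0159 0.0332 0.1084]
step 3: x^-=[-1.7783, 0.1571, 0.2704]  P^-=[0.5148 -0.0654 0.0047; -0.0654 0.5243 0.0561; 0.0047 0.0561 0.3504]  S=[0.9667 0.0331 -0.0229; 0.0331 1.0428 -0.0279; -0.0229 -0.0279 0.5001]  K=[0.5185 -0.0581 -0.1408; 0.0334 0.4994 -0.0327; 0.0953 0.0795 0.6864]  nu=[0.4482, -2.7663, 2.7716]  x^+=[-1.7754, -1.3000, 1.9955]  P^+=[0.2405 -0.0651 0.0154; -0.0651 0.2606 0.0312; 0.0154 0.0312 0.1050]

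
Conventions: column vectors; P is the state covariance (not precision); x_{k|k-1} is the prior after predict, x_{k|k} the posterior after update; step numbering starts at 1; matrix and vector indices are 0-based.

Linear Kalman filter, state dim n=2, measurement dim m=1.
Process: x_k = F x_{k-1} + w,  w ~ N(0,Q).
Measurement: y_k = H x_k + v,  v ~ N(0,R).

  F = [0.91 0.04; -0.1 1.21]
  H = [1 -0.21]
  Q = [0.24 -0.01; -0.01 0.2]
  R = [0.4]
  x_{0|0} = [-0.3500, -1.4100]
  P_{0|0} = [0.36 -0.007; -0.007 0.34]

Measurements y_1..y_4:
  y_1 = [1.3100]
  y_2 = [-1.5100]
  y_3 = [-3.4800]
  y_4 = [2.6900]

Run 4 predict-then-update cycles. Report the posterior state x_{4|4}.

x_post = [-0.0535, -2.7627]

step 1: x^-=[-0.3749, -1.6711]  P^-=[0.5382 -0.0340; -0.0340 0.7031]  S=[0.9834]  K=[0.5545; -0.1847]  nu=[1.3340]  x^+=[0.3648, -1.9175]  P^+=[0.2358 0.0667; 0.0667 0.6695]
step 2: x^-=[0.2552, -2.3566]  P^-=[0.4412 0.0742; 0.0742 1.1665]  S=[0.8615]  K=[0.4941; -0.1983]  nu=[-2.2601]  x^+=[-0.8614, -1.9085]  P^+=[0.2309 0.1585; 0.1585 1.1326]
step 3: x^-=[-0.8602, -2.2232]  P^-=[0.4446 0.1977; 0.1977 1.8222]  S=[0.8419]  K=[0.4787; -0.2197]  nu=[-3.0867]  x^+=[-2.3379, -1.5452]  P^+=[0.2516 0.2863; 0.2863 1.7816]
step 4: x^-=[-2.1893, -1.6359]  P^-=[0.4721 0.3674; 0.3674 2.7417]  S=[0.8387]  K=[0.4709; -0.2484]  nu=[4.5358]  x^+=[-0.0535, -2.7627]  P^+=[0.2861 0.4655; 0.4655 2.6899]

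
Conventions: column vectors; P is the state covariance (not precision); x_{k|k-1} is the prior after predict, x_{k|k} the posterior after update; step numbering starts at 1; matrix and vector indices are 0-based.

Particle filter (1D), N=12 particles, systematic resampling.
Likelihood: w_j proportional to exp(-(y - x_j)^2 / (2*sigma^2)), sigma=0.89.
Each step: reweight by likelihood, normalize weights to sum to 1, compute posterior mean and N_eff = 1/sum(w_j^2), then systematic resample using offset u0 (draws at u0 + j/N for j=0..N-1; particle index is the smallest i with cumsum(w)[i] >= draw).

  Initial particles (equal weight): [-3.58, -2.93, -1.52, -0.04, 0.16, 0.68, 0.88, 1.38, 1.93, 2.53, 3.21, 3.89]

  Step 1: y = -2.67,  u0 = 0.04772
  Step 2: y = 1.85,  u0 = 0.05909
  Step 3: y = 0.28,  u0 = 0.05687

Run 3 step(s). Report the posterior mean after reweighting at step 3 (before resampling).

step 1: w=[0.2957, 0.4778, 0.2164, 0.0063, 0.0032, 0.0004, 0.0002, 0.0000, 0.0000, 0.0000, 0.0000, 0.0000]  mean=-2.7867  Neff=2.7578  idx=[0, 0, 0, 1, 1, 1, 1, 1, 1, 2, 2, 2]
step 2: w=[0.0000, 0.0000, 0.0000, 0.0002, 0.0002, 0.0002, 0.0002, 0.0002, 0.0002, 0.3329, 0.3329, 0.3329]  mean=-1.5220  Neff=3.0086  idx=[9, 9, 9, 9, 10, 10, 10, 10, 11, 11, 11, 11]
step 3: w=[0.0833, 0.0833, 0.0833, 0.0833, 0.0833, 0.0833, 0.0833, 0.0833, 0.0833, 0.0833, 0.0833, 0.0833]  mean=-1.5200  Neff=12.0000  idx=[0, 1, 2, 3, 4, 5, 6, 7, 8, 9, 10, 11]

post_mean = -1.5200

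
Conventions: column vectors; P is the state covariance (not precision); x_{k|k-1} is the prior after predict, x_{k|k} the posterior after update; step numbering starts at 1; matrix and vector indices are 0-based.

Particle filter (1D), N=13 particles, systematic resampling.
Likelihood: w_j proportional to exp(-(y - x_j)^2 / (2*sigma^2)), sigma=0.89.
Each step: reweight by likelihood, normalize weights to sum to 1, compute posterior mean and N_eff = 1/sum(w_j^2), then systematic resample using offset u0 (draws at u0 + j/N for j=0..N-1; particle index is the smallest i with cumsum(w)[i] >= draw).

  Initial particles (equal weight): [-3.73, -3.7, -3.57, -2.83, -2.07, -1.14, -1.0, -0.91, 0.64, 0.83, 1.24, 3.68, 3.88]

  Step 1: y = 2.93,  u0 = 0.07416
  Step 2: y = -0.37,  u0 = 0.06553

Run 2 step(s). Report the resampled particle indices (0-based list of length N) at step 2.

step 1: w=[0.0000, 0.0000, 0.0000, 0.0000, 0.0000, 0.0000, 0.0000, 0.0001, 0.0239, 0.0404, 0.1077, 0.4582, 0.3697]  mean=3.3029  Neff=2.7744  idx=[10, 10, 11, 11, 11, 11, 11, 11, 12, 12, 12, 12, 12]
step 2: w=[0.4997, 0.4997, 0.0001, 0.0001, 0.0001, 0.0001, 0.0001, 0.0001, 0.0000, 0.0000, 0.0000, 0.0000, 0.0000]  mean=1.2416  Neff=2.0025  idx=[0, 0, 0, 0, 0, 0, 1, 1, 1, 1, 1, 1, 1]

resampled_idx = [0, 0, 0, 0, 0, 0, 1, 1, 1, 1, 1, 1, 1]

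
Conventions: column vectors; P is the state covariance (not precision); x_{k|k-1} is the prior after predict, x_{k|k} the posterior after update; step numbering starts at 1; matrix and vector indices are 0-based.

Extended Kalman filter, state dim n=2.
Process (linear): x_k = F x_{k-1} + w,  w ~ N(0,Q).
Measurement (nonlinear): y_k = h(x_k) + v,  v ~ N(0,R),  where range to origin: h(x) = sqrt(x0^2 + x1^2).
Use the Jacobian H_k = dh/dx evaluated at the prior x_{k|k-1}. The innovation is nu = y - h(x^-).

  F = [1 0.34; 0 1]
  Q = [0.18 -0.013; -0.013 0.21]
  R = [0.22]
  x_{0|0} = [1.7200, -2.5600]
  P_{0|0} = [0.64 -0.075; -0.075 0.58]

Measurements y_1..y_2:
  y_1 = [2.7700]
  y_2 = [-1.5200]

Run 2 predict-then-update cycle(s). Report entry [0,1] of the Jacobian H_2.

step 1: x^-=[0.8496, -2.5600]  P^-=[0.8360 0.1092; 0.1092 0.7900]  H_jac=[0.3150 -0.9491]  S=[0.9493]  K=[0.1682; -0.7536]  nu=[0.0727]  x^+=[0.8618, -2.6148]  P^+=[0.8092 0.2296; 0.2296 0.2509]
step 2: x^-=[-0.0272, -2.6148]  P^-=[1.1743 0.3018; 0.3018 0.4609]  H_jac=[-0.0104 -0.9999]  S=[0.6872]  K=[-0.4570; -0.6752]  nu=[-4.1349]  x^+=[1.8624, 0.1769]  P^+=[1.0308 0.0898; 0.0898 0.1476]

H_jac[0,1] = -0.9999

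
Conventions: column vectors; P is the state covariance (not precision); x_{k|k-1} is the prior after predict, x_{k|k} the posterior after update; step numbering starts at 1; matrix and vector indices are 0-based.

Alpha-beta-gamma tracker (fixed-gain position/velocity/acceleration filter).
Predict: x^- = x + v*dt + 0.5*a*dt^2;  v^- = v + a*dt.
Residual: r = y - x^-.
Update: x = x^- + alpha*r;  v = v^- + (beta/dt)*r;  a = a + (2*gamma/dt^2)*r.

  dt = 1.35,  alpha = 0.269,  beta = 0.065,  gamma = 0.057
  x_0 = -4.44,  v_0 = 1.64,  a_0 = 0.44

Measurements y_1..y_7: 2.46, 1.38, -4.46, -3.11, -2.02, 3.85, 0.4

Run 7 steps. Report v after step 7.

step 1: x_pred=-1.8251  r=4.2851  x^+=-0.6724  v^+=2.4403  a^+=0.7080
step 2: x_pred=3.2673  r=-1.8873  x^+=2.7596  v^+=3.3053  a^+=0.5900
step 3: x_pred=7.7594  r=-12.2194  x^+=4.4724  v^+=3.5134  a^+=-0.1744
step 4: x_pred=9.0566  r=-12.1666  x^+=5.7838  v^+=2.6923  a^+=-0.9354
step 5: x_pred=8.5660  r=-10.5860  x^+=5.7183  v^+=0.9198  a^+=-1.5976
step 6: x_pred=5.5043  r=-1.6543  x^+=5.0593  v^+=-1.3166  a^+=-1.7010
step 7: x_pred=1.7318  r=-1.3318  x^+=1.3736  v^+=-3.6771  a^+=-1.7843

v_post = -3.6771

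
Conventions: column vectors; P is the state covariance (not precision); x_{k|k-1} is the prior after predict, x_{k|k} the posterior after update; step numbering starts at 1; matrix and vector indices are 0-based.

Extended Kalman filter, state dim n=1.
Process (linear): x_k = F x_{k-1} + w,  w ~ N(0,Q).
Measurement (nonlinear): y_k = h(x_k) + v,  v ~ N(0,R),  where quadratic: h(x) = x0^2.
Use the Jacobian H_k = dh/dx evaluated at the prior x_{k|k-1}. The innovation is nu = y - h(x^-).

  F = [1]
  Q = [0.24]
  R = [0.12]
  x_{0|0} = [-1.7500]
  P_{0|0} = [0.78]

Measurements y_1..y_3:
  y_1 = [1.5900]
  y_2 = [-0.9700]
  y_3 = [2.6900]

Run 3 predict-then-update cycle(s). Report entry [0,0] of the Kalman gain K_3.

step 1: x^-=[-1.7500]  P^-=[1.0200]  H_jac=[-3.5000]  S=[12.6150]  K=[-0.2830]  nu=[-1.4725]  x^+=[-1.3333]  P^+=[0.0097]
step 2: x^-=[-1.3333]  P^-=[0.2497]  H_jac=[-2.6666]  S=[1.8955]  K=[-0.3513]  nu=[-2.7477]  x^+=[-0.3681]  P^+=[0.0158]
step 3: x^-=[-0.3681]  P^-=[0.2558]  H_jac=[-0.7362]  S=[0.2587]  K=[-0.7281]  nu=[2.5545]  x^+=[-2.2281]  P^+=[0.1187]

K[0,0] = -0.7281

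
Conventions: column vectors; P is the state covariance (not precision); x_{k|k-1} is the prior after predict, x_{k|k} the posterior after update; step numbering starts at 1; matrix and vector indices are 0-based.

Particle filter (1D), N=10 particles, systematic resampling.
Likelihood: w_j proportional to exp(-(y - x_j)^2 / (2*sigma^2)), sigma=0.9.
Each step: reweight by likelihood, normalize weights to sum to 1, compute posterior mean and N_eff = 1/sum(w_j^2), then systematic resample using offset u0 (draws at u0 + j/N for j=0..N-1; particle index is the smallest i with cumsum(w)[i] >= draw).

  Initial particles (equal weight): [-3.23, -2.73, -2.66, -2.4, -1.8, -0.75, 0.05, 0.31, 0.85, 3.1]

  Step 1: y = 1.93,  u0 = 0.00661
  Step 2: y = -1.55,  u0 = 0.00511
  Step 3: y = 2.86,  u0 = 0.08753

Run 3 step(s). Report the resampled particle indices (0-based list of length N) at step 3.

step 1: w=[0.0000, 0.0000, 0.0000, 0.0000, 0.0002, 0.0096, 0.0911, 0.1597, 0.3928, 0.3467]  mean=1.4551  Neff=3.2428  idx=[5, 7, 7, 8, 8, 8, 8, 9, 9, 9]
step 2: w=[0.6577, 0.1154, 0.1154, 0.0279, 0.0279, 0.0279, 0.0279, 0.0000, 0.0000, 0.0000]  mean=-0.3269  Neff=2.1632  idx=[0, 0, 0, 0, 0, 0, 0, 1, 2, 3]
step 3: w=[0.0027, 0.0027, 0.0027, 0.0027, 0.0027, 0.0027, 0.0027, 0.1493, 0.1493, 0.6828]  mean=0.6590  Neff=1.9576  idx=[7, 8, 8, 9, 9, 9, 9, 9, 9, 9]

resampled_idx = [7, 8, 8, 9, 9, 9, 9, 9, 9, 9]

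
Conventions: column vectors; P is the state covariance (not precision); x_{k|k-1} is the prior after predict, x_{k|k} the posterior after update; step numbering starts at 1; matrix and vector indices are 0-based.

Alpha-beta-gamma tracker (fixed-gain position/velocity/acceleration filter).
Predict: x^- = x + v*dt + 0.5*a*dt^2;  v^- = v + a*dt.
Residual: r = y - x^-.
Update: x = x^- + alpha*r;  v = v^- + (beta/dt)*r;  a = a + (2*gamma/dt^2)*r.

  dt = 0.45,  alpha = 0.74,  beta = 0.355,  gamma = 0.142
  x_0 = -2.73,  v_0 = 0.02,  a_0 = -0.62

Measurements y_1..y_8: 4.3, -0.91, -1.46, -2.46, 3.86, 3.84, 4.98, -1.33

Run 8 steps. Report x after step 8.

x_post = 1.0440

step 1: x_pred=-2.7838  r=7.0838  x^+=2.4582  v^+=5.3293  a^+=9.3148
step 2: x_pred=5.7995  r=-6.7095  x^+=0.8345  v^+=4.2279  a^+=-0.0951
step 3: x_pred=2.7274  r=-4.1874  x^+=-0.3713  v^+=0.8817  a^+=-5.9678
step 4: x_pred=-0.5788  r=-1.8812  x^+=-1.9709  v^+=-3.2879  a^+=-8.6062
step 5: x_pred=-4.3218  r=8.1818  x^+=1.7327  v^+=-0.7062  a^+=2.8685
step 6: x_pred=1.7054  r=2.1346  x^+=3.2850  v^+=2.2686  a^+=5.8623
step 7: x_pred=4.8994  r=0.0806  x^+=4.9591  v^+=4.9702  a^+=5.9752
step 8: x_pred=7.8006  r=-9.1306  x^+=1.0440  v^+=0.4560  a^+=-6.8302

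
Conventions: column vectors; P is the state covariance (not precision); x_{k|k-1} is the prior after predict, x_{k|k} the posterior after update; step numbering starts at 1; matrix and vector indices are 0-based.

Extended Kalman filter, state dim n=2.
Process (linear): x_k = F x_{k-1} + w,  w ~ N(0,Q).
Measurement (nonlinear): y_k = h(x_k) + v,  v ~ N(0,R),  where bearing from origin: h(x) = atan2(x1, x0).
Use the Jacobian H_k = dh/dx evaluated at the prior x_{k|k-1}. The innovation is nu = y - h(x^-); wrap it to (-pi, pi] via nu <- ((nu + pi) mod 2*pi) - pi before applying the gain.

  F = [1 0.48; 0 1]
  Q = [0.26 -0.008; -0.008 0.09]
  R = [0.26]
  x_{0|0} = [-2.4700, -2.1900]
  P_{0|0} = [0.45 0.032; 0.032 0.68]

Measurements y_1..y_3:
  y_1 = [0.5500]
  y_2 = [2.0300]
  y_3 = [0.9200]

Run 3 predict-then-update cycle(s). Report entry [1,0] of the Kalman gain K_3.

K[1,0] = -0.1742

step 1: x^-=[-3.5212, -2.1900]  P^-=[0.8974 0.3504; 0.3504 0.7700]  H_jac=[0.1274 -0.2048]  S=[0.2886]  K=[0.1474; -0.3918]  nu=[3.1352]  x^+=[-3.0590, -3.4183]  P^+=[0.8911 0.3671; 0.3671 0.7257]
step 2: x^-=[-4.6998, -3.4183]  P^-=[1.6707 0.7074; 0.7074 0.8157]  H_jac=[0.1012 -0.1392]  S=[0.2730]  K=[0.2588; -0.1535]  nu=[-1.7404]  x^+=[-5.1503, -3.1511]  P^+=[1.6524 0.7183; 0.7183 0.8093]
step 3: x^-=[-6.6628, -3.1511]  P^-=[2.7884 1.0987; 1.0987 0.8993]  H_jac=[0.0580 -0.1227]  S=[0.2673]  K=[0.1010; -0.1742]  nu=[-2.6634]  x^+=[-6.9317, -2.6870]  P^+=[2.7857 1.1034; 1.1034 0.8912]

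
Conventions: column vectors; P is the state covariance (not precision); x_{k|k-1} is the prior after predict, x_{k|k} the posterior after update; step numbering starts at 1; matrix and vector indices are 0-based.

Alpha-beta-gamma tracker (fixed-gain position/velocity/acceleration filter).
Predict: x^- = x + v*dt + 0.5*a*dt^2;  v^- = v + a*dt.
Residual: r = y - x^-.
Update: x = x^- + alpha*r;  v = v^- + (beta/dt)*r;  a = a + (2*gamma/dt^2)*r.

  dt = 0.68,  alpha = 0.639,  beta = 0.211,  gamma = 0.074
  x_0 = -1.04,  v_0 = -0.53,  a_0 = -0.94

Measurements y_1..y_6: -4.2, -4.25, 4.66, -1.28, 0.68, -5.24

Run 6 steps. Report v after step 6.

step 1: x_pred=-1.6177  r=-2.5823  x^+=-3.2678  v^+=-1.9705  a^+=-1.7665
step 2: x_pred=-5.0161  r=0.7661  x^+=-4.5266  v^+=-2.9340  a^+=-1.5213
step 3: x_pred=-6.8734  r=11.5334  x^+=0.4964  v^+=-0.3897  a^+=2.1702
step 4: x_pred=0.7332  r=-2.0132  x^+=-0.5532  v^+=0.4613  a^+=1.5258
step 5: x_pred=0.1133  r=0.5667  x^+=0.4754  v^+=1.6748  a^+=1.7072
step 6: x_pred=2.0090  r=-7.2490  x^+=-2.6231  v^+=0.5864  a^+=-0.6129

v_post = 0.5864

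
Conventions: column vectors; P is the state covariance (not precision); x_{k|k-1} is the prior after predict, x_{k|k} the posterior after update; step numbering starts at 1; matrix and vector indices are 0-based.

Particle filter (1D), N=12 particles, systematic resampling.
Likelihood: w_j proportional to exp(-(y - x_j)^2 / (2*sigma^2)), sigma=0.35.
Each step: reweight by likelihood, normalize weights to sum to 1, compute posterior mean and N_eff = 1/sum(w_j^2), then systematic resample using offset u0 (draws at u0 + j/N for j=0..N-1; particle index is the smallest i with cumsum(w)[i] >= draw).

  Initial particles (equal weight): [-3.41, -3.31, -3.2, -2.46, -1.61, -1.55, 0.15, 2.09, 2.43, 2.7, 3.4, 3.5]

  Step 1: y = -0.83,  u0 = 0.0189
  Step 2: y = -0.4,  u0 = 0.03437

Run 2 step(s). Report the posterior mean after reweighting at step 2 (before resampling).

step 1: w=[0.0000, 0.0000, 0.0000, 0.0001, 0.3729, 0.5384, 0.0886, 0.0000, 0.0000, 0.0000, 0.0000, 0.0000]  mean=-1.4218  Neff=2.2895  idx=[4, 4, 4, 4, 4, 5, 5, 5, 5, 5, 5, 6]
step 2: w=[0.0077, 0.0077, 0.0077, 0.0077, 0.0077, 0.0137, 0.0137, 0.0137, 0.0137, 0.0137, 0.0137, 0.8795]  mean=-0.0571  Neff=1.2904  idx=[4, 10, 11, 11, 11, 11, 11, 11, 11, 11, 11, 11]

post_mean = -0.0571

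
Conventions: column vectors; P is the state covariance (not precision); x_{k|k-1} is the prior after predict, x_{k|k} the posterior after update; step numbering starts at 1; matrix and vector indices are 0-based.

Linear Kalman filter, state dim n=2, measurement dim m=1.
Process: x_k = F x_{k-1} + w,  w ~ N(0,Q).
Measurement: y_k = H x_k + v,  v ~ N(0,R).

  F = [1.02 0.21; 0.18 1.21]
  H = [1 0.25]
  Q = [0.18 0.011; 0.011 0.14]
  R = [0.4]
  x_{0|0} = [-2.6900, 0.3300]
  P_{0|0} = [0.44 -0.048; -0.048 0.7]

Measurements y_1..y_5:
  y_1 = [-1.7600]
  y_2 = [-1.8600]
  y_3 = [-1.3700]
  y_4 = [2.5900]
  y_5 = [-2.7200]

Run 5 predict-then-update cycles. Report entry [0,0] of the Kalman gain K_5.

step 1: x^-=[-2.6745, -0.0849]  P^-=[0.6481 0.2086; 0.2086 1.1582]  S=[1.2248]  K=[0.5717; 0.4067]  nu=[0.9357]  x^+=[-2.1395, 0.2957]  P^+=[0.2477 -0.0762; -0.0762 0.9556]
step 2: x^-=[-2.1202, -0.0273]  P^-=[0.4472 0.2024; 0.2024 1.5139]  S=[1.0430]  K=[0.4773; 0.5569]  nu=[0.2671]  x^+=[-1.9928, 0.1214]  P^+=[0.2096 -0.0749; -0.0749 1.1905]
step 3: x^-=[-2.0071, -0.2118]  P^-=[0.4185 0.2568; 0.2568 1.8571]  S=[1.0630]  K=[0.4541; 0.6783]  nu=[0.6901]  x^+=[-1.6937, 0.2563]  P^+=[0.1993 -0.0707; -0.0707 1.3680]
step 4: x^-=[-1.6738, 0.0052]  P^-=[0.4174 0.3053; 0.3053 2.1186]  S=[1.1025]  K=[0.4478; 0.7573]  nu=[4.2625]  x^+=[0.2352, 3.2334]  P^+=[0.1963 -0.0686; -0.0686 1.4863]
step 5: x^-=[0.9189, 3.9547]  P^-=[0.4204 0.3374; 0.3374 2.2925]  S=[1.1324]  K=[0.4457; 0.8041]  nu=[-4.6275]  x^+=[-1.1438, 0.2337]  P^+=[0.1954 -0.0684; -0.0684 1.5603]

K[0,0] = 0.4457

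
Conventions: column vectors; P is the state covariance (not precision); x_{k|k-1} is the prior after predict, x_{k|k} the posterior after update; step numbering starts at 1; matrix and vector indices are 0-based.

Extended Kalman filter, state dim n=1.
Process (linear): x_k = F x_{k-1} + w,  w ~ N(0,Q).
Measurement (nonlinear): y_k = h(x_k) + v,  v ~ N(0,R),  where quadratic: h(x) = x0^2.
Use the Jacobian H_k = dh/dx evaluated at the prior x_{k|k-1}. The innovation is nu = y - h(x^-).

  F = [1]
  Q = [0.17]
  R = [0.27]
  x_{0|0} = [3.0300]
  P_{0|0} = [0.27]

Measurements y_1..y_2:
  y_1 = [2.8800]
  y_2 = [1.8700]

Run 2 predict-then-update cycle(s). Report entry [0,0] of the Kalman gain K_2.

step 1: x^-=[3.0300]  P^-=[0.4400]  H_jac=[6.0600]  S=[16.4284]  K=[0.1623]  nu=[-6.3009]  x^+=[2.0073]  P^+=[0.0072]
step 2: x^-=[2.0073]  P^-=[0.1772]  H_jac=[4.0147]  S=[3.1265]  K=[0.2276]  nu=[-2.1594]  x^+=[1.5159]  P^+=[0.0153]

K[0,0] = 0.2276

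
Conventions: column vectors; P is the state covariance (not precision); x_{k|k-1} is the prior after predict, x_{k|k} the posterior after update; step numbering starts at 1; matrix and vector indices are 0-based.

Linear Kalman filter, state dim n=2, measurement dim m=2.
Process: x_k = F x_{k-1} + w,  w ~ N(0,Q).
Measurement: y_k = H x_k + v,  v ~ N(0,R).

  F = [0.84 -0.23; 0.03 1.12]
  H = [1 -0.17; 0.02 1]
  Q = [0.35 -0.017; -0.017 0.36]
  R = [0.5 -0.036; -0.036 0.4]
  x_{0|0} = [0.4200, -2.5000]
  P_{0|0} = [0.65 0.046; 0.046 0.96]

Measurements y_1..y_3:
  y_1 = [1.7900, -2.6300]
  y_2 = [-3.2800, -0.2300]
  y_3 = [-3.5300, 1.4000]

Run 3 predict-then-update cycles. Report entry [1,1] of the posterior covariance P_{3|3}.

step 1: x^-=[0.9278, -2.7874]  P^-=[0.8416 -0.2050; -0.2050 1.5679]  S=[1.4566 -0.4900; -0.4900 1.9600]  K=[0.6217 0.0594; -0.0604 0.7827]  nu=[0.3883, 0.1388]  x^+=[1.1775, -2.7022]  P^+=[0.3079 -0.0048; -0.0048 0.3154]
step 2: x^-=[1.6106, -2.9911]  P^-=[0.5858 -0.0949; -0.0949 0.7556]  S=[1.1399 -0.2473; -0.2473 1.1520]  K=[0.5374 0.0431; -0.0566 0.6421]  nu=[-5.3991, 2.7289]  x^+=[-1.1732, -0.9332]  P^+=[0.2659 -0.0074; -0.0074 0.2590]
step 3: x^-=[-0.7709, -1.0803]  P^-=[0.5542 -0.0839; -0.0839 0.6846]  S=[1.1025 -0.2250; -0.2250 1.0815]  K=[0.5241 0.0417; -0.0552 0.6200]  nu=[-2.9428, 2.4958]  x^+=[-2.2092, 0.6295]  P^+=[0.2593 -0.0074; -0.0074 0.2501]

P_post[1,1] = 0.2501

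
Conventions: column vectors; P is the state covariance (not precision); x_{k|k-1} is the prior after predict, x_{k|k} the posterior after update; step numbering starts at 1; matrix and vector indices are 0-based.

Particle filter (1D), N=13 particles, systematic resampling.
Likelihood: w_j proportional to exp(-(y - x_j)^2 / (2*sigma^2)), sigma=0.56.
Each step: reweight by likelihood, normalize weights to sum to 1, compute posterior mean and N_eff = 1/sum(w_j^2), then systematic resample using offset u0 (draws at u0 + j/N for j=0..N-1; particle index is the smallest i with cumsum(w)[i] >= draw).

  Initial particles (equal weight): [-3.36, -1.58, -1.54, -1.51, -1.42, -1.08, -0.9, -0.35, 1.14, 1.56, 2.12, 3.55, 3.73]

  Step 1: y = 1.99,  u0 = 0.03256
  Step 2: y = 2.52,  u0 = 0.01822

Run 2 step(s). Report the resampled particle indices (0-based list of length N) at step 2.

step 1: w=[0.0000, 0.0000, 0.0000, 0.0000, 0.0000, 0.0000, 0.0000, 0.0001, 0.1532, 0.3610, 0.4719, 0.0100, 0.0039]  mean=1.7881  Neff=2.6558  idx=[8, 8, 9, 9, 9, 9, 9, 10, 10, 10, 10, 10, 10]
step 2: w=[0.0081, 0.0081, 0.0390, 0.0390, 0.0390, 0.0390, 0.0390, 0.1314, 0.1314, 0.1314, 0.1314, 0.1314, 0.1314]  mean=1.9948  Neff=8.9773  idx=[2, 4, 5, 7, 7, 8, 9, 9, 10, 10, 11, 11, 12]

resampled_idx = [2, 4, 5, 7, 7, 8, 9, 9, 10, 10, 11, 11, 12]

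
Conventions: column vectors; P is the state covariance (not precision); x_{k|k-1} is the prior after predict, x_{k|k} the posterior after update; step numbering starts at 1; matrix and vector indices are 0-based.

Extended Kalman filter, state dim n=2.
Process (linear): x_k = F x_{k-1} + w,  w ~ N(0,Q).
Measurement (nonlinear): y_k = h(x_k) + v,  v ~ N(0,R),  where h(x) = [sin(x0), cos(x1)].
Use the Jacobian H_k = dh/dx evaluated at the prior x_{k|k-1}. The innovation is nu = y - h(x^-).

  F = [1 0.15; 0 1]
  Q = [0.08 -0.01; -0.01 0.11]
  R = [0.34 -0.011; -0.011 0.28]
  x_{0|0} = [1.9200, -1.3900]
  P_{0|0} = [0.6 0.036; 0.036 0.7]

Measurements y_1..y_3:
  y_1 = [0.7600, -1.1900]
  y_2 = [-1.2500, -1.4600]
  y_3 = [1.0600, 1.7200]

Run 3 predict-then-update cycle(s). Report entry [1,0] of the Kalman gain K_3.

K[1,0] = 0.0492

step 1: x^-=[1.7115, -1.3900]  P^-=[0.7065 0.1310; 0.1310 0.8100]  H_jac=[-0.1402 0.0000; 0.0000 0.9837]  S=[0.3539 -0.0291; -0.0291 1.0638]  K=[-0.2706 0.1137; 0.0096 0.7493]  nu=[-0.2301, -1.3698]  x^+=[1.6180, -2.4186]  P^+=[0.6651 0.0354; 0.0354 0.2132]
step 2: x^-=[1.2552, -2.4186]  P^-=[0.7605 0.0574; 0.0574 0.3232]  H_jac=[0.3104 0.0000; 0.0000 0.6617]  S=[0.4133 0.0008; 0.0008 0.4215]  K=[0.5710 0.0890; 0.0421 0.5072]  nu=[-2.2006, -0.7102]  x^+=[-0.0646, -2.8715]  P^+=[0.6223 0.0282; 0.0282 0.2140]
step 3: x^-=[-0.4953, -2.8715]  P^-=[0.7156 0.0503; 0.0503 0.3240]  H_jac=[0.8798 0.0000; 0.0000 0.2668]  S=[0.8939 0.0008; 0.0008 0.3031]  K=[0.7043 0.0424; 0.0492 0.2851]  nu=[1.5353, 2.6838]  x^+=[0.6997, -2.0309]  P^+=[0.2716 0.0155; 0.0155 0.2971]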